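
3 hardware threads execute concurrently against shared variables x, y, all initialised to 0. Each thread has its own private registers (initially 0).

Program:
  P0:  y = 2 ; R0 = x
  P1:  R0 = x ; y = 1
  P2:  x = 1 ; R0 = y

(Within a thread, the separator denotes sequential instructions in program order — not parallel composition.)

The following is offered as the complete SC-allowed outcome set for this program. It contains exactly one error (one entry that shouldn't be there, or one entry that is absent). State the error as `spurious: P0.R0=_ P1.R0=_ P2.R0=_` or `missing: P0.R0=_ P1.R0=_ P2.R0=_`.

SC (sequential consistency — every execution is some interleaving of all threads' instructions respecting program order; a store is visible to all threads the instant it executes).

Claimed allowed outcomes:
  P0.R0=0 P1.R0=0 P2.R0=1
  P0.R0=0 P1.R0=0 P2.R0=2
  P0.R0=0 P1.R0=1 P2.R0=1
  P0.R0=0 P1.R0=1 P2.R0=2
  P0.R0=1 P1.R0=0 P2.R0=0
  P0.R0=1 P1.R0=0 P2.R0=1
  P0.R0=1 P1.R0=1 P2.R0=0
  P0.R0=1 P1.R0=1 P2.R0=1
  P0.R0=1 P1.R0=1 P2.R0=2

outcome vector order: (P0.R0,P1.R0,P2.R0)
under SC → (0,0,1), (0,0,2), (0,1,1), (0,1,2), (1,0,0), (1,0,1), (1,0,2), (1,1,0), (1,1,1), (1,1,2)
SC∖claimed = {(1,0,2)}

missing: P0.R0=1 P1.R0=0 P2.R0=2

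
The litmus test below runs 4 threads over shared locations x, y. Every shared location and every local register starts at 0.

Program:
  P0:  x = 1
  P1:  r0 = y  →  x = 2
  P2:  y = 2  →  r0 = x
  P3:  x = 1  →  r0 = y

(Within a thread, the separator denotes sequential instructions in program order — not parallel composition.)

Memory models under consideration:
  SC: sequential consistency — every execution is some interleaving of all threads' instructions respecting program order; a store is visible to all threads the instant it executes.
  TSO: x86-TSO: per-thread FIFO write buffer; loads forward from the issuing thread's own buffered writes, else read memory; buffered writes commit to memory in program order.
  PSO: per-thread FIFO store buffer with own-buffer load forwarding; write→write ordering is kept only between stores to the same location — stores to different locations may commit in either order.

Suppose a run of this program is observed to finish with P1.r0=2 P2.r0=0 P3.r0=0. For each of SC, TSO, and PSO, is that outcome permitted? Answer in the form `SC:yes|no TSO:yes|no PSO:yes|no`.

outcome vector order: (P1.r0,P2.r0,P3.r0)
[SC] allowed = {(0,0,2), (0,1,0), (0,1,2), (0,2,0), (0,2,2), (2,0,2), (2,1,0), (2,1,2), (2,2,0), (2,2,2)}
[TSO] allowed = {(0,0,0), (0,0,2), (0,1,0), (0,1,2), (0,2,0), (0,2,2), (2,0,0), (2,0,2), (2,1,0), (2,1,2), (2,2,0), (2,2,2)}
[PSO] allowed = {(0,0,0), (0,0,2), (0,1,0), (0,1,2), (0,2,0), (0,2,2), (2,0,0), (2,0,2), (2,1,0), (2,1,2), (2,2,0), (2,2,2)}
target (2,0,0) ∈ {TSO,PSO}

SC:no TSO:yes PSO:yes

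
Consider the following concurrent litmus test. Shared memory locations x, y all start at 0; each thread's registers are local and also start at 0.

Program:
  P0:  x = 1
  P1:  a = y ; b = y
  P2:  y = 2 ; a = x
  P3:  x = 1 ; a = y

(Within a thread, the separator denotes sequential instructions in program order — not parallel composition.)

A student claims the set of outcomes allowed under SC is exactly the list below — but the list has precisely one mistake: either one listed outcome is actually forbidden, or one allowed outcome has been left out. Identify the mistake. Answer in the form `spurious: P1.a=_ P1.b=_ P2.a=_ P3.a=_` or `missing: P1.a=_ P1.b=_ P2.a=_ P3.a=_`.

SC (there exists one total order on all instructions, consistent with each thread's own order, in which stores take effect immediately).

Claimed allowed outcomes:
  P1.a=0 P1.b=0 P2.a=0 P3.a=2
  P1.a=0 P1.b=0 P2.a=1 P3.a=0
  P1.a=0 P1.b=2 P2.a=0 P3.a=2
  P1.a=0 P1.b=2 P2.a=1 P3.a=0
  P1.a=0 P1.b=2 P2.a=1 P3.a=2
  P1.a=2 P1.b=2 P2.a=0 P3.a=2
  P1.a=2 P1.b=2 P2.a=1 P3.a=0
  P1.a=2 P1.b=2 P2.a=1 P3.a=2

outcome vector order: (P1.a,P1.b,P2.a,P3.a)
SC (9): 0002 0010 0012 0202 0210 0212 2202 2210 2212
SC∖claimed = {0012}

missing: P1.a=0 P1.b=0 P2.a=1 P3.a=2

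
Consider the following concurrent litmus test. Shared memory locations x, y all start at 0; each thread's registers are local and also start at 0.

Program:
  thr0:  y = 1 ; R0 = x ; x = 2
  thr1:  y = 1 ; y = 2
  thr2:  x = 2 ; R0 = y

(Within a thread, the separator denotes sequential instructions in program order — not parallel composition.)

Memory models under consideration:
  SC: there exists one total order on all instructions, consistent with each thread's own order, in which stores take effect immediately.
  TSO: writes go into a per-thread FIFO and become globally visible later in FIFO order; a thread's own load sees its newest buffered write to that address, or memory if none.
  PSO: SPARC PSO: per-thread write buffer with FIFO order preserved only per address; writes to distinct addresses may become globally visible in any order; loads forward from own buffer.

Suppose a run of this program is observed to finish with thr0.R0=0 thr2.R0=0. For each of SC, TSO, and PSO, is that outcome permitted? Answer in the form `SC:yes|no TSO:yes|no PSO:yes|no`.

outcome vector order: (thr0.R0,thr2.R0)
[SC] allowed = {<0 1>; <0 2>; <2 0>; <2 1>; <2 2>}
[TSO] allowed = {<0 0>; <0 1>; <0 2>; <2 0>; <2 1>; <2 2>}
[PSO] allowed = {<0 0>; <0 1>; <0 2>; <2 0>; <2 1>; <2 2>}
target <0 0> ∈ {TSO,PSO}

SC:no TSO:yes PSO:yes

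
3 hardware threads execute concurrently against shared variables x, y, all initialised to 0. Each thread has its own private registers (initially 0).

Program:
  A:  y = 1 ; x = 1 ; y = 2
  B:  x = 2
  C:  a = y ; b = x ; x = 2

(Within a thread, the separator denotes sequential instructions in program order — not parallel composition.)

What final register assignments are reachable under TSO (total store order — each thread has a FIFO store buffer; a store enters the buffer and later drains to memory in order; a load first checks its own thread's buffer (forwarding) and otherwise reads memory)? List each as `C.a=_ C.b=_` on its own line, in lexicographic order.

C.a=0 C.b=0
C.a=0 C.b=1
C.a=0 C.b=2
C.a=1 C.b=0
C.a=1 C.b=1
C.a=1 C.b=2
C.a=2 C.b=1
C.a=2 C.b=2

outcome vector order: (C.a,C.b)
|TSO outcomes| = 8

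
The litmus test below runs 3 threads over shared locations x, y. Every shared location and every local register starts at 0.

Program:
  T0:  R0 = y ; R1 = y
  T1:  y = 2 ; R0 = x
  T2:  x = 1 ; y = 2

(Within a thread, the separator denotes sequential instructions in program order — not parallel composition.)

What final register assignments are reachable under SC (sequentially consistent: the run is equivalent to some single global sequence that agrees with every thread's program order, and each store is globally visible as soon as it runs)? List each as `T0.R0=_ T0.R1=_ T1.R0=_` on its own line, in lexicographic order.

outcome vector order: (T0.R0,T0.R1,T1.R0)
|SC outcomes| = 6

T0.R0=0 T0.R1=0 T1.R0=0
T0.R0=0 T0.R1=0 T1.R0=1
T0.R0=0 T0.R1=2 T1.R0=0
T0.R0=0 T0.R1=2 T1.R0=1
T0.R0=2 T0.R1=2 T1.R0=0
T0.R0=2 T0.R1=2 T1.R0=1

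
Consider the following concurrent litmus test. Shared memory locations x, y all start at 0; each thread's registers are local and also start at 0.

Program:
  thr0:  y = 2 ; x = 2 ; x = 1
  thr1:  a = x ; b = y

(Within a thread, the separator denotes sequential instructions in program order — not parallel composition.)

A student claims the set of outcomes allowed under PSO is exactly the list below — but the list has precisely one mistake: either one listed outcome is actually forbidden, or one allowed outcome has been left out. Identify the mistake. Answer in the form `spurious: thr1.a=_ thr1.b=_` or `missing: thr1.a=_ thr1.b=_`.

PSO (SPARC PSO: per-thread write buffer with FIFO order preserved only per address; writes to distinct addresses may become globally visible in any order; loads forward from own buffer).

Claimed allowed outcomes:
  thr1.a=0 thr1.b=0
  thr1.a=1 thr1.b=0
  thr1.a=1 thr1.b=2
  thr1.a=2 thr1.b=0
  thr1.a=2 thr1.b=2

missing: thr1.a=0 thr1.b=2

outcome vector order: (thr1.a,thr1.b)
PSO: 6 outcomes — {00 02 10 12 20 22}
PSO∖claimed = {02}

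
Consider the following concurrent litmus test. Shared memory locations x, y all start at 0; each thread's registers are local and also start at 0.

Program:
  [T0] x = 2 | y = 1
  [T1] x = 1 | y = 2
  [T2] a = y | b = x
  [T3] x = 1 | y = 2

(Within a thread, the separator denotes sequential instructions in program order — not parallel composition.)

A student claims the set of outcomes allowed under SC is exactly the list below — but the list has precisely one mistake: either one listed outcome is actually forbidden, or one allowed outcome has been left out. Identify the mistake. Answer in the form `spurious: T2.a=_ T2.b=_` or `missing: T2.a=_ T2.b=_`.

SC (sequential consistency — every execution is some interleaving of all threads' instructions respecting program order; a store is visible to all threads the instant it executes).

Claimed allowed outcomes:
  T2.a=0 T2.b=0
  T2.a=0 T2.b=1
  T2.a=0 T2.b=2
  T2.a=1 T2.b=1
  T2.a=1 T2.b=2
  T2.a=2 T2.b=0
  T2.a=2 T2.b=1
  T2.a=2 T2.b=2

spurious: T2.a=2 T2.b=0

outcome vector order: (T2.a,T2.b)
[SC] allowed = {00, 01, 02, 11, 12, 21, 22}
claimed∖SC = {20}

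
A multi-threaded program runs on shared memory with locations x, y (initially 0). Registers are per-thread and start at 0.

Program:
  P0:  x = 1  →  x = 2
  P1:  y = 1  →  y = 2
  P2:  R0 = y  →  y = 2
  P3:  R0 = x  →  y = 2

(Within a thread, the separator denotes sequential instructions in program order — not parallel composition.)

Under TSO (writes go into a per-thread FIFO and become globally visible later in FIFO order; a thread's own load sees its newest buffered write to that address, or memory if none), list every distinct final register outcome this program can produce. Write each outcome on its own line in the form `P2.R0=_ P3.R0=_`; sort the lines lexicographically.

outcome vector order: (P2.R0,P3.R0)
|TSO outcomes| = 9

P2.R0=0 P3.R0=0
P2.R0=0 P3.R0=1
P2.R0=0 P3.R0=2
P2.R0=1 P3.R0=0
P2.R0=1 P3.R0=1
P2.R0=1 P3.R0=2
P2.R0=2 P3.R0=0
P2.R0=2 P3.R0=1
P2.R0=2 P3.R0=2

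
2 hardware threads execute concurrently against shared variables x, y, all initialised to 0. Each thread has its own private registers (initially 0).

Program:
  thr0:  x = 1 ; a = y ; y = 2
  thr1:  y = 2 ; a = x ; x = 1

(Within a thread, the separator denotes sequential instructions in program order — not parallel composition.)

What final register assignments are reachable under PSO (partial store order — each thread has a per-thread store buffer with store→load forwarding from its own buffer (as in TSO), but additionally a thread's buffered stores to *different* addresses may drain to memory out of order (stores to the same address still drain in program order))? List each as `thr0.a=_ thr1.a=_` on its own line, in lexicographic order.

thr0.a=0 thr1.a=0
thr0.a=0 thr1.a=1
thr0.a=2 thr1.a=0
thr0.a=2 thr1.a=1

outcome vector order: (thr0.a,thr1.a)
|PSO outcomes| = 4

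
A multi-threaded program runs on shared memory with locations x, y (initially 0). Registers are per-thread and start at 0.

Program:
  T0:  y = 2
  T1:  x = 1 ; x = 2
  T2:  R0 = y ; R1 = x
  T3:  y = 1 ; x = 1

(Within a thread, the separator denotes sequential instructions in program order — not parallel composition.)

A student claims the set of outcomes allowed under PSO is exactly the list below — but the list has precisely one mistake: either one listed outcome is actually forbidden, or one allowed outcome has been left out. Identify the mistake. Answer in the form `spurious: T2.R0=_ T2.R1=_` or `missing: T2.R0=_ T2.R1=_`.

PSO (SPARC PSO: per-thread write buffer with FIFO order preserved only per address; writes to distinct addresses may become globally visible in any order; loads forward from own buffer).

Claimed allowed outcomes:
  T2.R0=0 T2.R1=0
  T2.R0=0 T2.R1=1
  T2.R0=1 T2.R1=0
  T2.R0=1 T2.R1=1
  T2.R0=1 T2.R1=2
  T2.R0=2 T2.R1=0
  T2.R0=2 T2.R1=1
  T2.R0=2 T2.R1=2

missing: T2.R0=0 T2.R1=2

outcome vector order: (T2.R0,T2.R1)
PSO: 9 outcomes — {0/0; 0/1; 0/2; 1/0; 1/1; 1/2; 2/0; 2/1; 2/2}
PSO∖claimed = {0/2}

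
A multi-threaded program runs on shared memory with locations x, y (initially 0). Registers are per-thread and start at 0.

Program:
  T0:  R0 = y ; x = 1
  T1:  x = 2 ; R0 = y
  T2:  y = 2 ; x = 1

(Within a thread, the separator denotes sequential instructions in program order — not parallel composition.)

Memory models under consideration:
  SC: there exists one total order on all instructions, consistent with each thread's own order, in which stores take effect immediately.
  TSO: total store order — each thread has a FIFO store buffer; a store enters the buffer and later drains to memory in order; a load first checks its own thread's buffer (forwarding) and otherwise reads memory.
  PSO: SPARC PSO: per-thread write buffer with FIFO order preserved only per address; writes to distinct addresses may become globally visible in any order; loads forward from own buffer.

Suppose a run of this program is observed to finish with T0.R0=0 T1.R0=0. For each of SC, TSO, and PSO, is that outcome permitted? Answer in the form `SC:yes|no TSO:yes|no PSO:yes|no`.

SC:yes TSO:yes PSO:yes

outcome vector order: (T0.R0,T1.R0)
SC: 4 outcomes — {<0 0> <0 2> <2 0> <2 2>}
TSO: 4 outcomes — {<0 0> <0 2> <2 0> <2 2>}
PSO: 4 outcomes — {<0 0> <0 2> <2 0> <2 2>}
target <0 0> ∈ {SC,TSO,PSO}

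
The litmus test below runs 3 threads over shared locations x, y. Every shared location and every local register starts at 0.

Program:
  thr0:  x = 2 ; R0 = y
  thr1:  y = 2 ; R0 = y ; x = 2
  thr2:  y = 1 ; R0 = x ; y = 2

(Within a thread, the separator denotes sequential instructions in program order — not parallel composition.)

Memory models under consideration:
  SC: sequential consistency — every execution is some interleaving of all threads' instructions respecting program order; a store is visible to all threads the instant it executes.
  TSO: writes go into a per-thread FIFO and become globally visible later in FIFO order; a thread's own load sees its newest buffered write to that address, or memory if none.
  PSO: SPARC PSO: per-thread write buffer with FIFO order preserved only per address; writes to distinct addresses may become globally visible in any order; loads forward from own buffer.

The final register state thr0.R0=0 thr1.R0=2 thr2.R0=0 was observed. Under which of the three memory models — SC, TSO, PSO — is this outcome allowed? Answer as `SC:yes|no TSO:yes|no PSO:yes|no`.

SC:no TSO:yes PSO:yes

outcome vector order: (thr0.R0,thr1.R0,thr2.R0)
SC (10): <0 1 2>; <0 2 2>; <1 1 0>; <1 1 2>; <1 2 0>; <1 2 2>; <2 1 0>; <2 1 2>; <2 2 0>; <2 2 2>
TSO (12): <0 1 0>; <0 1 2>; <0 2 0>; <0 2 2>; <1 1 0>; <1 1 2>; <1 2 0>; <1 2 2>; <2 1 0>; <2 1 2>; <2 2 0>; <2 2 2>
PSO (12): <0 1 0>; <0 1 2>; <0 2 0>; <0 2 2>; <1 1 0>; <1 1 2>; <1 2 0>; <1 2 2>; <2 1 0>; <2 1 2>; <2 2 0>; <2 2 2>
target <0 2 0> ∈ {TSO,PSO}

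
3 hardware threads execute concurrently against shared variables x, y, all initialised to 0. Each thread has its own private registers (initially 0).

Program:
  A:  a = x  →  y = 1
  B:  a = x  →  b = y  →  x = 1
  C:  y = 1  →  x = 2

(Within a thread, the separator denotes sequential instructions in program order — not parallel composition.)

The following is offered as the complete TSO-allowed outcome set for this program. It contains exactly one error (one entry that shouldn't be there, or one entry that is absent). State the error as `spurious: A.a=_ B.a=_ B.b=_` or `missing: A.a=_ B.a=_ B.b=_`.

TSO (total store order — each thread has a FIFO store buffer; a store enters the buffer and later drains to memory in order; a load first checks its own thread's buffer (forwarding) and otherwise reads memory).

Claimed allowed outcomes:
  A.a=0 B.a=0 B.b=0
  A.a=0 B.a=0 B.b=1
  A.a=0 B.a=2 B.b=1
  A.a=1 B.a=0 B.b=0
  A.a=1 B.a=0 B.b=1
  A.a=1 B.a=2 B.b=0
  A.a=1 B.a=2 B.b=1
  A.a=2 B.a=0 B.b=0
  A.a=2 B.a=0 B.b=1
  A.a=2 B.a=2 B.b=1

outcome vector order: (A.a,B.a,B.b)
TSO: 9 outcomes — {(0,0,0); (0,0,1); (0,2,1); (1,0,0); (1,0,1); (1,2,1); (2,0,0); (2,0,1); (2,2,1)}
claimed∖TSO = {(1,2,0)}

spurious: A.a=1 B.a=2 B.b=0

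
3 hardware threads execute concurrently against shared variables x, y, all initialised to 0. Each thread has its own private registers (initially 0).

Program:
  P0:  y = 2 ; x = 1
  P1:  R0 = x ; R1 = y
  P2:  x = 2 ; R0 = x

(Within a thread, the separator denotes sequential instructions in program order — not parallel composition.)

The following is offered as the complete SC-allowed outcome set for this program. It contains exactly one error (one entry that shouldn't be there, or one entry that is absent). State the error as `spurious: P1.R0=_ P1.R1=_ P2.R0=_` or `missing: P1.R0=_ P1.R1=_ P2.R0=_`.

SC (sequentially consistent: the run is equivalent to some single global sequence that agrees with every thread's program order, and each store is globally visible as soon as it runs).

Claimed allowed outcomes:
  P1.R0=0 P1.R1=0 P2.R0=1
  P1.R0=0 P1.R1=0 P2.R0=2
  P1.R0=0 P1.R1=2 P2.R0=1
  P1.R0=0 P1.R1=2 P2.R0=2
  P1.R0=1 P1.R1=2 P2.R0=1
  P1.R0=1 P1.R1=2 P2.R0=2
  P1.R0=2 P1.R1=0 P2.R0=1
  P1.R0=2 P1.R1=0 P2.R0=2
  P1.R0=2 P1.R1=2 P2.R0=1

outcome vector order: (P1.R0,P1.R1,P2.R0)
SC: 10 outcomes — {0/0/1, 0/0/2, 0/2/1, 0/2/2, 1/2/1, 1/2/2, 2/0/1, 2/0/2, 2/2/1, 2/2/2}
SC∖claimed = {2/2/2}

missing: P1.R0=2 P1.R1=2 P2.R0=2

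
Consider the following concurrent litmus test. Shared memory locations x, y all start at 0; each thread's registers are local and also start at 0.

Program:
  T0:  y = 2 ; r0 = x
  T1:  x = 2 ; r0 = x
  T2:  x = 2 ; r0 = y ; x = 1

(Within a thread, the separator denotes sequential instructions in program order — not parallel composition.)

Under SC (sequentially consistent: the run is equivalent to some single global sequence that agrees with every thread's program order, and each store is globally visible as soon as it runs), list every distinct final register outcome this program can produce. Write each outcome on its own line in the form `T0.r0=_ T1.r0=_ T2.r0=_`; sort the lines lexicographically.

outcome vector order: (T0.r0,T1.r0,T2.r0)
|SC outcomes| = 10

T0.r0=0 T1.r0=1 T2.r0=2
T0.r0=0 T1.r0=2 T2.r0=2
T0.r0=1 T1.r0=1 T2.r0=0
T0.r0=1 T1.r0=1 T2.r0=2
T0.r0=1 T1.r0=2 T2.r0=0
T0.r0=1 T1.r0=2 T2.r0=2
T0.r0=2 T1.r0=1 T2.r0=0
T0.r0=2 T1.r0=1 T2.r0=2
T0.r0=2 T1.r0=2 T2.r0=0
T0.r0=2 T1.r0=2 T2.r0=2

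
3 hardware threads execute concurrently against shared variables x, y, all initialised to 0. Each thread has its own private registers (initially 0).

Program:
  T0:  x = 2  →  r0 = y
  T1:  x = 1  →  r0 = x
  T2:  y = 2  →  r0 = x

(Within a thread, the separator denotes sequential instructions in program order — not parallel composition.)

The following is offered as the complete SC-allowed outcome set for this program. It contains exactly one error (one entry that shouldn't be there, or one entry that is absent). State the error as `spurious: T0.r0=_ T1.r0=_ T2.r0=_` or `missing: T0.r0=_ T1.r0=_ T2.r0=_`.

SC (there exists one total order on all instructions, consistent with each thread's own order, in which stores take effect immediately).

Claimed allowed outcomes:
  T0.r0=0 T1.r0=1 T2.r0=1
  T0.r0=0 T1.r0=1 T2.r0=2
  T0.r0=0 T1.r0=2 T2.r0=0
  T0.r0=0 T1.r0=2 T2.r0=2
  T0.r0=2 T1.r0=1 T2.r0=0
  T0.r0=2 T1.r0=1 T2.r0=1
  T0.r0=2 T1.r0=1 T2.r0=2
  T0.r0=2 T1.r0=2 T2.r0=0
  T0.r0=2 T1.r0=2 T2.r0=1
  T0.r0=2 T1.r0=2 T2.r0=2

outcome vector order: (T0.r0,T1.r0,T2.r0)
SC: 9 outcomes — {(0,1,1), (0,1,2), (0,2,2), (2,1,0), (2,1,1), (2,1,2), (2,2,0), (2,2,1), (2,2,2)}
claimed∖SC = {(0,2,0)}

spurious: T0.r0=0 T1.r0=2 T2.r0=0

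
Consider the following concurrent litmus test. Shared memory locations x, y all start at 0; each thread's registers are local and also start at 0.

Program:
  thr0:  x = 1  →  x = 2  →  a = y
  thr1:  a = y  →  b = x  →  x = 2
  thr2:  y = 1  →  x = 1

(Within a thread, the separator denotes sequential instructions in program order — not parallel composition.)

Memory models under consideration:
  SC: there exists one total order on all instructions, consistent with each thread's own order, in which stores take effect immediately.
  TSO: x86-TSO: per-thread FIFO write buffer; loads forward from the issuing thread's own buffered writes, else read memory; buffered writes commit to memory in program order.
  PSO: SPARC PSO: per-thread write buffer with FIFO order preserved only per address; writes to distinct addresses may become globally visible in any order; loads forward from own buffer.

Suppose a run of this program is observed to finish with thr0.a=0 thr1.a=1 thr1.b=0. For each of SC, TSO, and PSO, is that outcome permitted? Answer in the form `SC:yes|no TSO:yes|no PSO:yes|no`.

SC:no TSO:yes PSO:yes

outcome vector order: (thr0.a,thr1.a,thr1.b)
SC (11): <0 0 0>, <0 0 1>, <0 0 2>, <0 1 1>, <0 1 2>, <1 0 0>, <1 0 1>, <1 0 2>, <1 1 0>, <1 1 1>, <1 1 2>
TSO (12): <0 0 0>, <0 0 1>, <0 0 2>, <0 1 0>, <0 1 1>, <0 1 2>, <1 0 0>, <1 0 1>, <1 0 2>, <1 1 0>, <1 1 1>, <1 1 2>
PSO (12): <0 0 0>, <0 0 1>, <0 0 2>, <0 1 0>, <0 1 1>, <0 1 2>, <1 0 0>, <1 0 1>, <1 0 2>, <1 1 0>, <1 1 1>, <1 1 2>
target <0 1 0> ∈ {TSO,PSO}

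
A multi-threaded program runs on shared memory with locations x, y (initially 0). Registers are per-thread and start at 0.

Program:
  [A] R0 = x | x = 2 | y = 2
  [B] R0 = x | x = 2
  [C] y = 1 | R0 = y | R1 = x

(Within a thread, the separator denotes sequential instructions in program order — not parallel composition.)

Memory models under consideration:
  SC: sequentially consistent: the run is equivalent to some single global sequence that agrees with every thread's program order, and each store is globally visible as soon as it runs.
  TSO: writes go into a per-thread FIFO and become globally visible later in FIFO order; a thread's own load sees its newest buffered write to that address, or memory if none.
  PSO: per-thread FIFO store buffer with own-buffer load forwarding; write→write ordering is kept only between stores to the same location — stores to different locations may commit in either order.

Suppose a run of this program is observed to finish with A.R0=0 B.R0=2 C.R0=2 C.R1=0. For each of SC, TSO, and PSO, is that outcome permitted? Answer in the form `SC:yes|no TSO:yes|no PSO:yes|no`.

outcome vector order: (A.R0,B.R0,C.R0,C.R1)
SC: 9 outcomes — {0/0/1/0; 0/0/1/2; 0/0/2/2; 0/2/1/0; 0/2/1/2; 0/2/2/2; 2/0/1/0; 2/0/1/2; 2/0/2/2}
TSO: 9 outcomes — {0/0/1/0; 0/0/1/2; 0/0/2/2; 0/2/1/0; 0/2/1/2; 0/2/2/2; 2/0/1/0; 2/0/1/2; 2/0/2/2}
PSO: 11 outcomes — {0/0/1/0; 0/0/1/2; 0/0/2/0; 0/0/2/2; 0/2/1/0; 0/2/1/2; 0/2/2/0; 0/2/2/2; 2/0/1/0; 2/0/1/2; 2/0/2/2}
target 0/2/2/0 ∈ {PSO}

SC:no TSO:no PSO:yes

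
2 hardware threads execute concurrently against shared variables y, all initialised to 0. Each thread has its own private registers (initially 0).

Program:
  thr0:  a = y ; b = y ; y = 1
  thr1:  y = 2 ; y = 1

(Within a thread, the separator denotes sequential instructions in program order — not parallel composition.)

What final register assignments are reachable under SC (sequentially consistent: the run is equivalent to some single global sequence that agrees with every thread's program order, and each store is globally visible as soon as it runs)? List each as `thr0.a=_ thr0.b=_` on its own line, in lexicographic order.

thr0.a=0 thr0.b=0
thr0.a=0 thr0.b=1
thr0.a=0 thr0.b=2
thr0.a=1 thr0.b=1
thr0.a=2 thr0.b=1
thr0.a=2 thr0.b=2

outcome vector order: (thr0.a,thr0.b)
|SC outcomes| = 6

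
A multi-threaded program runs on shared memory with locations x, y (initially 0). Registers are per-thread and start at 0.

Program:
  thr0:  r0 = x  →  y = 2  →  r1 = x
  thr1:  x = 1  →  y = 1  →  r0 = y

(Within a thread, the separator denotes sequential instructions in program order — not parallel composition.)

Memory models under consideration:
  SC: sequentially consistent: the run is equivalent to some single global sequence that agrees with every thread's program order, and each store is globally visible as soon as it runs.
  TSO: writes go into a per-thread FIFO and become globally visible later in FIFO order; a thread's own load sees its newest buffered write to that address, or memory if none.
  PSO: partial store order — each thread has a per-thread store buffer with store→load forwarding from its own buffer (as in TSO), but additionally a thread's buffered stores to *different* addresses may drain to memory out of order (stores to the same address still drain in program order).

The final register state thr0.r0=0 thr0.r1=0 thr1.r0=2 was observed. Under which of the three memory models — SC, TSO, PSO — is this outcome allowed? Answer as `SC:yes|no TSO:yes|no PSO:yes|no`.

outcome vector order: (thr0.r0,thr0.r1,thr1.r0)
SC: 5 outcomes — {<0 0 1>; <0 1 1>; <0 1 2>; <1 1 1>; <1 1 2>}
TSO: 6 outcomes — {<0 0 1>; <0 0 2>; <0 1 1>; <0 1 2>; <1 1 1>; <1 1 2>}
PSO: 6 outcomes — {<0 0 1>; <0 0 2>; <0 1 1>; <0 1 2>; <1 1 1>; <1 1 2>}
target <0 0 2> ∈ {TSO,PSO}

SC:no TSO:yes PSO:yes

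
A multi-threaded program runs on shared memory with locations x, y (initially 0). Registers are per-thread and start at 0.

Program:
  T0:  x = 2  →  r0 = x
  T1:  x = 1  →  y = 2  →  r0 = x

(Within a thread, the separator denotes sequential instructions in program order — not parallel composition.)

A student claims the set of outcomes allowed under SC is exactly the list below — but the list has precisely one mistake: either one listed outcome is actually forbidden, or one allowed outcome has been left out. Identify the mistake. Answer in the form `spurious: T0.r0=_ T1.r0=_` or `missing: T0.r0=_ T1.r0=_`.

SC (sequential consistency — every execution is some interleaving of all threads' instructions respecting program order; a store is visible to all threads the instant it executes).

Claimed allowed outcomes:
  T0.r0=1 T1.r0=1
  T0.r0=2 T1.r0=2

outcome vector order: (T0.r0,T1.r0)
under SC → 1/1; 2/1; 2/2
SC∖claimed = {2/1}

missing: T0.r0=2 T1.r0=1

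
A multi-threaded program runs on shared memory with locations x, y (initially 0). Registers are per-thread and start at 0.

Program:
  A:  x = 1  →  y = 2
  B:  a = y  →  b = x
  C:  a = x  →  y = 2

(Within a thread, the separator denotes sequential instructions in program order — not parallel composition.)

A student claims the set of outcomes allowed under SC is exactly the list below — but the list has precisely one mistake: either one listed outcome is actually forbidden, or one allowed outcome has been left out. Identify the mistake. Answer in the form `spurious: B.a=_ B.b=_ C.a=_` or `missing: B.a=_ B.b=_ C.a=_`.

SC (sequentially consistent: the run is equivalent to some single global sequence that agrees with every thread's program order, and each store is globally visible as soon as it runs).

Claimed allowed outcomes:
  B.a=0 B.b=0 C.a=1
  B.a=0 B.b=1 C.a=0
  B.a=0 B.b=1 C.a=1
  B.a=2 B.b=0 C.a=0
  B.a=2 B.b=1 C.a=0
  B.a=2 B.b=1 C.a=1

outcome vector order: (B.a,B.b,C.a)
under SC → 000; 001; 010; 011; 200; 210; 211
SC∖claimed = {000}

missing: B.a=0 B.b=0 C.a=0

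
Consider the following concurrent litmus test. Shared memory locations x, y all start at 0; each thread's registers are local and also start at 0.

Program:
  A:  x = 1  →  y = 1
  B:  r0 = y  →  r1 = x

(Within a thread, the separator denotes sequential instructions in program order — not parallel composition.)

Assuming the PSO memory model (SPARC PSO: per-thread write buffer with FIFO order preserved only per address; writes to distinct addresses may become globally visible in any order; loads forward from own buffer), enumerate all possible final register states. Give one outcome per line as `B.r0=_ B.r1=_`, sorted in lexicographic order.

outcome vector order: (B.r0,B.r1)
|PSO outcomes| = 4

B.r0=0 B.r1=0
B.r0=0 B.r1=1
B.r0=1 B.r1=0
B.r0=1 B.r1=1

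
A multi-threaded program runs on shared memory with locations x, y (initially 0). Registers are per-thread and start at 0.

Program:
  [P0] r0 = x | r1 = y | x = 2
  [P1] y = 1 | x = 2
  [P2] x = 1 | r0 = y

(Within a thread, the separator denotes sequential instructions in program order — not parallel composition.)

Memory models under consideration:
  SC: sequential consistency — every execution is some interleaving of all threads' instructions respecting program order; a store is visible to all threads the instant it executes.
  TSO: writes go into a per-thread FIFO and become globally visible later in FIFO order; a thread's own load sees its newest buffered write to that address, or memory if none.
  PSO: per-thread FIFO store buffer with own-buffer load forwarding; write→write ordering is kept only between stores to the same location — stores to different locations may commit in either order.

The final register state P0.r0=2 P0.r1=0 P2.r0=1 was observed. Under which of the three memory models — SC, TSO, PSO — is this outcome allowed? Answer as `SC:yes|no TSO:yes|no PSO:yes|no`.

SC:no TSO:no PSO:yes

outcome vector order: (P0.r0,P0.r1,P2.r0)
under SC → (0,0,0), (0,0,1), (0,1,0), (0,1,1), (1,0,0), (1,0,1), (1,1,0), (1,1,1), (2,1,0), (2,1,1)
under TSO → (0,0,0), (0,0,1), (0,1,0), (0,1,1), (1,0,0), (1,0,1), (1,1,0), (1,1,1), (2,1,0), (2,1,1)
under PSO → (0,0,0), (0,0,1), (0,1,0), (0,1,1), (1,0,0), (1,0,1), (1,1,0), (1,1,1), (2,0,0), (2,0,1), (2,1,0), (2,1,1)
target (2,0,1) ∈ {PSO}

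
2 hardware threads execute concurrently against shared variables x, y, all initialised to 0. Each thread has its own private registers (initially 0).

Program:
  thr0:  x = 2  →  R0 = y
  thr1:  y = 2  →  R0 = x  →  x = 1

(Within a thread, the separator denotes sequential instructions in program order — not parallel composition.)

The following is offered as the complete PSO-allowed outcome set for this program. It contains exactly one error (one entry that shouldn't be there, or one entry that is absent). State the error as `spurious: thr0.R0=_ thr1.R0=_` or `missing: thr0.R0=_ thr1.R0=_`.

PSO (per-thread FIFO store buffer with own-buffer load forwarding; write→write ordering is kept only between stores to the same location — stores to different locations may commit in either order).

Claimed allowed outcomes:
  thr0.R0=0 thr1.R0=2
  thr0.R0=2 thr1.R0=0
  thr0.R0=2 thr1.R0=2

outcome vector order: (thr0.R0,thr1.R0)
[PSO] allowed = {0/0 0/2 2/0 2/2}
PSO∖claimed = {0/0}

missing: thr0.R0=0 thr1.R0=0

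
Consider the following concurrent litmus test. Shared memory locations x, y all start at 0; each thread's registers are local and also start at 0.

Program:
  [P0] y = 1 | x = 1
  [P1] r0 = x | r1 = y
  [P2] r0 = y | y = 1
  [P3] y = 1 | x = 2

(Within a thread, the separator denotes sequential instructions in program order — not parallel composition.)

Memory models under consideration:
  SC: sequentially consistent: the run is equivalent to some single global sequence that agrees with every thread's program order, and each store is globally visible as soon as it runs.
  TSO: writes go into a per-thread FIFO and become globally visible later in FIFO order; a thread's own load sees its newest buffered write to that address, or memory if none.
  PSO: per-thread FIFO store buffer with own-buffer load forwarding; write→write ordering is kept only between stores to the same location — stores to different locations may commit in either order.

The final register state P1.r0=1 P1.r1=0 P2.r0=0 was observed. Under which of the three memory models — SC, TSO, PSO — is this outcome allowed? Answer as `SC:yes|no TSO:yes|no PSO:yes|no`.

outcome vector order: (P1.r0,P1.r1,P2.r0)
SC: 8 outcomes — {(0,0,0) (0,0,1) (0,1,0) (0,1,1) (1,1,0) (1,1,1) (2,1,0) (2,1,1)}
TSO: 8 outcomes — {(0,0,0) (0,0,1) (0,1,0) (0,1,1) (1,1,0) (1,1,1) (2,1,0) (2,1,1)}
PSO: 12 outcomes — {(0,0,0) (0,0,1) (0,1,0) (0,1,1) (1,0,0) (1,0,1) (1,1,0) (1,1,1) (2,0,0) (2,0,1) (2,1,0) (2,1,1)}
target (1,0,0) ∈ {PSO}

SC:no TSO:no PSO:yes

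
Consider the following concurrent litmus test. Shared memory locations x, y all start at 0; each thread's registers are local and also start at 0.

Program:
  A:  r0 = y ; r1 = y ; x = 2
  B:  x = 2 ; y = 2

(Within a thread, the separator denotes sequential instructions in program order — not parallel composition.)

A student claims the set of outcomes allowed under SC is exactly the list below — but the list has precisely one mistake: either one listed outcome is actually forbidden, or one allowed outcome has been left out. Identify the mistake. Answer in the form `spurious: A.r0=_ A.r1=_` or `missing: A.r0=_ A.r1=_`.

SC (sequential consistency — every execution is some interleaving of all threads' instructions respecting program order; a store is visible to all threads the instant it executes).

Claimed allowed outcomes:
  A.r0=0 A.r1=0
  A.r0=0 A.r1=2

outcome vector order: (A.r0,A.r1)
SC (3): 00; 02; 22
SC∖claimed = {22}

missing: A.r0=2 A.r1=2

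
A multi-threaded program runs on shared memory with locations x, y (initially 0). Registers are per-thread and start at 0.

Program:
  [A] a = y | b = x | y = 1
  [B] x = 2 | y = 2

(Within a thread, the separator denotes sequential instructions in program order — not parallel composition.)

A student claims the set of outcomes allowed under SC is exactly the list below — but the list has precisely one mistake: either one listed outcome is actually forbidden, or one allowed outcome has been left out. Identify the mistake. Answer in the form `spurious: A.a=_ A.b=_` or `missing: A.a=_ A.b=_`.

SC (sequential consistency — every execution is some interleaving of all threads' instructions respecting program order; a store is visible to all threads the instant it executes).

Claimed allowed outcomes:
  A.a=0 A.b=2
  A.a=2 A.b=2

missing: A.a=0 A.b=0

outcome vector order: (A.a,A.b)
SC (3): <0 0>; <0 2>; <2 2>
SC∖claimed = {<0 0>}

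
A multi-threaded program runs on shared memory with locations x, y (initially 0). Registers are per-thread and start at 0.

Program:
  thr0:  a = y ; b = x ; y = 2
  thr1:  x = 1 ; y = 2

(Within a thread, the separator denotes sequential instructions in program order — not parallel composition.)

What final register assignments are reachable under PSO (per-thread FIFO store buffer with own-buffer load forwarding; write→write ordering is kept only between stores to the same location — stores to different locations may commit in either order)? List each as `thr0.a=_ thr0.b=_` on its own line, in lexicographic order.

thr0.a=0 thr0.b=0
thr0.a=0 thr0.b=1
thr0.a=2 thr0.b=0
thr0.a=2 thr0.b=1

outcome vector order: (thr0.a,thr0.b)
|PSO outcomes| = 4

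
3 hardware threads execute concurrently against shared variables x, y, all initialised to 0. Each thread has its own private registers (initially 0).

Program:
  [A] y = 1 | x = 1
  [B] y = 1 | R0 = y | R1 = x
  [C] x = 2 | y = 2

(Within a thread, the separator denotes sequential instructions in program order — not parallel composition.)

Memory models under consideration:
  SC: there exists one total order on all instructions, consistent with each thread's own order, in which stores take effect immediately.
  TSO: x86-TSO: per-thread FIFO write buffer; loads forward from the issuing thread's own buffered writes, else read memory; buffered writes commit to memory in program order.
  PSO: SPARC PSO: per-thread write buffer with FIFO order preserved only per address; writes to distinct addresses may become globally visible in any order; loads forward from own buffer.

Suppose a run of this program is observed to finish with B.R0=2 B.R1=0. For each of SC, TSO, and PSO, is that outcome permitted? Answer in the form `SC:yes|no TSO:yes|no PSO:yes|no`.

SC:no TSO:no PSO:yes

outcome vector order: (B.R0,B.R1)
[SC] allowed = {10, 11, 12, 21, 22}
[TSO] allowed = {10, 11, 12, 21, 22}
[PSO] allowed = {10, 11, 12, 20, 21, 22}
target 20 ∈ {PSO}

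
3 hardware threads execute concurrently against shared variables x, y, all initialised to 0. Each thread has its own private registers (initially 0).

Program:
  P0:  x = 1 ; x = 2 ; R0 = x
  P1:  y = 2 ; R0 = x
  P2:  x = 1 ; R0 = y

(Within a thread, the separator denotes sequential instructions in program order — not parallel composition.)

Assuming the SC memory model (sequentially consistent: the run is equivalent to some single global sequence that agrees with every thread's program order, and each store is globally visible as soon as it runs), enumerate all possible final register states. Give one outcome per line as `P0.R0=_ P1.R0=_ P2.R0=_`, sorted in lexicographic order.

P0.R0=1 P1.R0=0 P2.R0=2
P0.R0=1 P1.R0=1 P2.R0=0
P0.R0=1 P1.R0=1 P2.R0=2
P0.R0=1 P1.R0=2 P2.R0=2
P0.R0=2 P1.R0=0 P2.R0=2
P0.R0=2 P1.R0=1 P2.R0=0
P0.R0=2 P1.R0=1 P2.R0=2
P0.R0=2 P1.R0=2 P2.R0=0
P0.R0=2 P1.R0=2 P2.R0=2

outcome vector order: (P0.R0,P1.R0,P2.R0)
|SC outcomes| = 9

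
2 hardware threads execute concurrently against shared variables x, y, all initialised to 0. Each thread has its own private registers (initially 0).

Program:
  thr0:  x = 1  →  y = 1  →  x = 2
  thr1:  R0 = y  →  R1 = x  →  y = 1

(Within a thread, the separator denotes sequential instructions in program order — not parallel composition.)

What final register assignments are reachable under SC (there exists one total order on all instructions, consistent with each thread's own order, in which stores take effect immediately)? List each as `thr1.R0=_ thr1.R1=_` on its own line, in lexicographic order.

thr1.R0=0 thr1.R1=0
thr1.R0=0 thr1.R1=1
thr1.R0=0 thr1.R1=2
thr1.R0=1 thr1.R1=1
thr1.R0=1 thr1.R1=2

outcome vector order: (thr1.R0,thr1.R1)
|SC outcomes| = 5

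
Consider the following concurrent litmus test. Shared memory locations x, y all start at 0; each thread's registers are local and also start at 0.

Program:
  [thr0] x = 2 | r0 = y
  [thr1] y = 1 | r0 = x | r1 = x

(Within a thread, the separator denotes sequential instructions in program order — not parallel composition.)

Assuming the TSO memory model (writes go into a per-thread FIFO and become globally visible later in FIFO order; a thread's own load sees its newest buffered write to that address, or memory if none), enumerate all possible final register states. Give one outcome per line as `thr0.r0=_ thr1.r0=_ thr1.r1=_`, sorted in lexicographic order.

outcome vector order: (thr0.r0,thr1.r0,thr1.r1)
|TSO outcomes| = 6

thr0.r0=0 thr1.r0=0 thr1.r1=0
thr0.r0=0 thr1.r0=0 thr1.r1=2
thr0.r0=0 thr1.r0=2 thr1.r1=2
thr0.r0=1 thr1.r0=0 thr1.r1=0
thr0.r0=1 thr1.r0=0 thr1.r1=2
thr0.r0=1 thr1.r0=2 thr1.r1=2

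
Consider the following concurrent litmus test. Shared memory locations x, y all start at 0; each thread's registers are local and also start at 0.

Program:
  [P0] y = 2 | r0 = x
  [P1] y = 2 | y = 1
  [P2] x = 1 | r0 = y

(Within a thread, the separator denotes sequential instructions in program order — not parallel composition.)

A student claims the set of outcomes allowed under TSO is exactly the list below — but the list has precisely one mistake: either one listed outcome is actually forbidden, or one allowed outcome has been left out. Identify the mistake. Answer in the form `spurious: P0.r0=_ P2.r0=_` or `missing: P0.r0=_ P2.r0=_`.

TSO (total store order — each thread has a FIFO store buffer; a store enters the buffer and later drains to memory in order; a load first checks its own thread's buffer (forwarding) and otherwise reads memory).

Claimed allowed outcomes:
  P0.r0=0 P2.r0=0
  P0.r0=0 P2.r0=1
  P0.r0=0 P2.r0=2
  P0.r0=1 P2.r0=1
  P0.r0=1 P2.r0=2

missing: P0.r0=1 P2.r0=0

outcome vector order: (P0.r0,P2.r0)
TSO: 6 outcomes — {(0,0); (0,1); (0,2); (1,0); (1,1); (1,2)}
TSO∖claimed = {(1,0)}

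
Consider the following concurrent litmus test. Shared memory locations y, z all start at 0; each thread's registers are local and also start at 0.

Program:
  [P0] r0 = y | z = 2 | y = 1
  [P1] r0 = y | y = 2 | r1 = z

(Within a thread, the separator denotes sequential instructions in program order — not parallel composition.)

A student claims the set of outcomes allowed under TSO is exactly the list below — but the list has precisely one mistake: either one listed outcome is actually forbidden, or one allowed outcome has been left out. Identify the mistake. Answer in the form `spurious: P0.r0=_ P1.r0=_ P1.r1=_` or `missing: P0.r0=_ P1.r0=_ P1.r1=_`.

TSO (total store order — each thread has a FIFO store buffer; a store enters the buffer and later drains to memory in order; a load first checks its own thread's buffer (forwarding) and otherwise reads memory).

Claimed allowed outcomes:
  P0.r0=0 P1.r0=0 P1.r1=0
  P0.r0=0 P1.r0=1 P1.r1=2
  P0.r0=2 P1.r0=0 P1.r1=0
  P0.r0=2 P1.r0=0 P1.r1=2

missing: P0.r0=0 P1.r0=0 P1.r1=2

outcome vector order: (P0.r0,P1.r0,P1.r1)
under TSO → (0,0,0); (0,0,2); (0,1,2); (2,0,0); (2,0,2)
TSO∖claimed = {(0,0,2)}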